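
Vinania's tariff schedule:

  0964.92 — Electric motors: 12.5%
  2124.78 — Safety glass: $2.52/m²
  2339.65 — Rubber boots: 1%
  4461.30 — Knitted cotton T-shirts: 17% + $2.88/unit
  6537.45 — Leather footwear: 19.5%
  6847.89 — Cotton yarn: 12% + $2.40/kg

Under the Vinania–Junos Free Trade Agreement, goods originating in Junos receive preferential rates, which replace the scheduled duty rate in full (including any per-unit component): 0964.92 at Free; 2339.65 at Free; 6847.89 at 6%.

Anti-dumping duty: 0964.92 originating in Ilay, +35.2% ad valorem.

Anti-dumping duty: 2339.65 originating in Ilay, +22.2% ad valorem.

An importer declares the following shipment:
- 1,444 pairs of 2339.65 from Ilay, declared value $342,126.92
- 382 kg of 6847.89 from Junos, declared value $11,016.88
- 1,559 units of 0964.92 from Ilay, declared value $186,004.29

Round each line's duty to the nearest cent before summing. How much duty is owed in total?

Line 1 (2339.65, Ilay, 1,444 pairs, $342,126.92):
Base rate for 2339.65 is 1%.
2339.65 has an FTA preferential rate, but origin Ilay is not Junos; base rate stands.
Additional duty on 2339.65 from Ilay: +22.2%. Applied ad valorem rate: 1% + 22.2% = 23.2%.
Duty = $342,126.92 × 23.2% = $79,373.45.
Line 2 (6847.89, Junos, 382 kg, $11,016.88):
Base rate for 6847.89 is 12% + $2.40/kg.
Origin Junos qualifies under the Vinania–Junos agreement and 6847.89 is covered: preferential rate 6% applies instead.
Duty = $11,016.88 × 6% = $661.01.
Line 3 (0964.92, Ilay, 1,559 units, $186,004.29):
Base rate for 0964.92 is 12.5%.
0964.92 has an FTA preferential rate, but origin Ilay is not Junos; base rate stands.
Additional duty on 0964.92 from Ilay: +35.2%. Applied ad valorem rate: 12.5% + 35.2% = 47.7%.
Duty = $186,004.29 × 47.7% = $88,724.05.
Total = $79,373.45 + $661.01 + $88,724.05 = $168,758.51.

$168,758.51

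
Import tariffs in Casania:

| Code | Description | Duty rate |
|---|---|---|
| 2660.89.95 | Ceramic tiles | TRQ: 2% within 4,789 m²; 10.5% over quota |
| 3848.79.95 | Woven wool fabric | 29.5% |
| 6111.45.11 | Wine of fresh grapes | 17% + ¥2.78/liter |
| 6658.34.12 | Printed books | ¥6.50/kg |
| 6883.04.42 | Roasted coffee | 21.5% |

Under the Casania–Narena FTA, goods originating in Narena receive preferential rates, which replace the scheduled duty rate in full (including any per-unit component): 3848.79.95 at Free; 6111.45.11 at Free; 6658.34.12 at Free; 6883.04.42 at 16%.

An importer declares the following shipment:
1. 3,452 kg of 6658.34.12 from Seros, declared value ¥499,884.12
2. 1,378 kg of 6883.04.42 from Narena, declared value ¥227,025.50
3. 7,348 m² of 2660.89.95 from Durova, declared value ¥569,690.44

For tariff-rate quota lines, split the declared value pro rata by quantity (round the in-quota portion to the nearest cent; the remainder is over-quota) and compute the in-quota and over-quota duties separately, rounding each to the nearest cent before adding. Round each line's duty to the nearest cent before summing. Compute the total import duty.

¥87,019.82

Line 1 (6658.34.12, Seros, 3,452 kg, ¥499,884.12):
Base rate for 6658.34.12 is ¥6.50/kg.
6658.34.12 has an FTA preferential rate, but origin Seros is not Narena; base rate stands.
Duty = 3,452 × ¥6.50 = ¥22,438.00.
Line 2 (6883.04.42, Narena, 1,378 kg, ¥227,025.50):
Base rate for 6883.04.42 is 21.5%.
Origin Narena qualifies under the Casania–Narena agreement and 6883.04.42 is covered: preferential rate 16% applies instead.
Duty = ¥227,025.50 × 16% = ¥36,324.08.
Line 3 (2660.89.95, Durova, 7,348 m², ¥569,690.44):
Code 2660.89.95 is under a tariff-rate quota (threshold 4,789 m²). In-quota: 4,789 m² at 2%; over-quota: 2,559 m² at 10.5%.
Pro-rata value split: in-quota = ¥569,690.44 × 4,789/7,348 = ¥371,291.17; over-quota = ¥569,690.44 − ¥371,291.17 = ¥198,399.27.
In-quota duty = ¥371,291.17 × 2% = ¥7,425.82. Over-quota duty = ¥198,399.27 × 10.5% = ¥20,831.92.
Line duty = ¥7,425.82 + ¥20,831.92 = ¥28,257.74.
Total = ¥22,438.00 + ¥36,324.08 + ¥28,257.74 = ¥87,019.82.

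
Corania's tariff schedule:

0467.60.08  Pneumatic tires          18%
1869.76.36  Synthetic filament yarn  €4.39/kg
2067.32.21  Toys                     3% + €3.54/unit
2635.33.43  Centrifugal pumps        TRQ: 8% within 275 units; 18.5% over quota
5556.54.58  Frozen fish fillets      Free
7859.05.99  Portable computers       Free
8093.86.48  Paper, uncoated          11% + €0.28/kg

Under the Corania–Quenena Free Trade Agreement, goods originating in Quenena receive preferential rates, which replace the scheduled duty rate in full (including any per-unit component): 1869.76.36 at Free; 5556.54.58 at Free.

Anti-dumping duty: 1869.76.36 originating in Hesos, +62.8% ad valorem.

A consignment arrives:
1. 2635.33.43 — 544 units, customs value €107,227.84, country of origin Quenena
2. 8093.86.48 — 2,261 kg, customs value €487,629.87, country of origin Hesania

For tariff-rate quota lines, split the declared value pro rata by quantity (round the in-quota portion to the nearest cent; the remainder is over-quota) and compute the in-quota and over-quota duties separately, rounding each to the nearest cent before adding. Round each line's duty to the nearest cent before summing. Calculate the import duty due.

Line 1 (2635.33.43, Quenena, 544 units, €107,227.84):
Code 2635.33.43 is under a tariff-rate quota (threshold 275 units). In-quota: 275 units at 8%; over-quota: 269 units at 18.5%.
Pro-rata value split: in-quota = €107,227.84 × 275/544 = €54,205.25; over-quota = €107,227.84 − €54,205.25 = €53,022.59.
In-quota duty = €54,205.25 × 8% = €4,336.42. Over-quota duty = €53,022.59 × 18.5% = €9,809.18.
Line duty = €4,336.42 + €9,809.18 = €14,145.60.
Line 2 (8093.86.48, Hesania, 2,261 kg, €487,629.87):
Base rate for 8093.86.48 is 11% + €0.28/kg.
Duty = €487,629.87 × 11% + 2,261 × €0.28 = €54,272.37.
Total = €14,145.60 + €54,272.37 = €68,417.97.

€68,417.97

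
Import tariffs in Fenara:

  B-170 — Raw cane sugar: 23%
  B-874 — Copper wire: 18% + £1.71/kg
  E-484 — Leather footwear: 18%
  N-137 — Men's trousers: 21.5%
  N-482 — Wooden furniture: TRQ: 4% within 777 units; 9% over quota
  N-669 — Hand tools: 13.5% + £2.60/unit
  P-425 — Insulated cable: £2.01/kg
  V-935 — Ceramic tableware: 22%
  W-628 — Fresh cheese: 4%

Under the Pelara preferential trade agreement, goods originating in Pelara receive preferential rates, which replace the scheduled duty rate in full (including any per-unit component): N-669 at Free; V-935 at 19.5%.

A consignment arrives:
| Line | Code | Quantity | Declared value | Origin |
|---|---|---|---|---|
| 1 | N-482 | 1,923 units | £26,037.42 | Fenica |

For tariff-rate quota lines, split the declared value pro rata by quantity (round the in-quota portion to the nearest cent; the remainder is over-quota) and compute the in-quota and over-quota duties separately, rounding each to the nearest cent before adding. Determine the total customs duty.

£1,817.34

Line 1 (N-482, Fenica, 1,923 units, £26,037.42):
Code N-482 is under a tariff-rate quota (threshold 777 units). In-quota: 777 units at 4%; over-quota: 1,146 units at 9%.
Pro-rata value split: in-quota = £26,037.42 × 777/1,923 = £10,520.58; over-quota = £26,037.42 − £10,520.58 = £15,516.84.
In-quota duty = £10,520.58 × 4% = £420.82. Over-quota duty = £15,516.84 × 9% = £1,396.52.
Line duty = £420.82 + £1,396.52 = £1,817.34.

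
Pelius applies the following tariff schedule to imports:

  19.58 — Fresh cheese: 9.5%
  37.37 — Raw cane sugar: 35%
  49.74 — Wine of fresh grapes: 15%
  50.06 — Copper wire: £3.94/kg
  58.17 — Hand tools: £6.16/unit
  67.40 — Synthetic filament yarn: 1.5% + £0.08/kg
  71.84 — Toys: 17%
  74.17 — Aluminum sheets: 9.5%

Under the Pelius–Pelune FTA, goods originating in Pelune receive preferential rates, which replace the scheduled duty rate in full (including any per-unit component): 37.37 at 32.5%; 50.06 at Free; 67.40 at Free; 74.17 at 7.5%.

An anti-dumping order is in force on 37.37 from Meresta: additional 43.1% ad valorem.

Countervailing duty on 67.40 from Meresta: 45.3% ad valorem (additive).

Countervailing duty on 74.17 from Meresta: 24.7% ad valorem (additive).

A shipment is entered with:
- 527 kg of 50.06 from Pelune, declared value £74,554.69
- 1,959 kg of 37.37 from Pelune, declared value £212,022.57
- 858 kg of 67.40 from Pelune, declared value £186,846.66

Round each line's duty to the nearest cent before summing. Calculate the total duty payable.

Line 1 (50.06, Pelune, 527 kg, £74,554.69):
Base rate for 50.06 is £3.94/kg.
Origin Pelune qualifies under the Pelius–Pelune agreement and 50.06 is covered: preferential rate Free applies instead.
Duty = £74,554.69 × 0% = £0.00.
Line 2 (37.37, Pelune, 1,959 kg, £212,022.57):
Base rate for 37.37 is 35%.
Origin Pelune qualifies under the Pelius–Pelune agreement and 37.37 is covered: preferential rate 32.5% applies instead.
The additional-duty order on 37.37 targets Meresta, not Pelune; it does not apply.
Duty = £212,022.57 × 32.5% = £68,907.34.
Line 3 (67.40, Pelune, 858 kg, £186,846.66):
Base rate for 67.40 is 1.5% + £0.08/kg.
Origin Pelune qualifies under the Pelius–Pelune agreement and 67.40 is covered: preferential rate Free applies instead.
The additional-duty order on 67.40 targets Meresta, not Pelune; it does not apply.
Duty = £186,846.66 × 0% = £0.00.
Total = £0.00 + £68,907.34 + £0.00 = £68,907.34.

£68,907.34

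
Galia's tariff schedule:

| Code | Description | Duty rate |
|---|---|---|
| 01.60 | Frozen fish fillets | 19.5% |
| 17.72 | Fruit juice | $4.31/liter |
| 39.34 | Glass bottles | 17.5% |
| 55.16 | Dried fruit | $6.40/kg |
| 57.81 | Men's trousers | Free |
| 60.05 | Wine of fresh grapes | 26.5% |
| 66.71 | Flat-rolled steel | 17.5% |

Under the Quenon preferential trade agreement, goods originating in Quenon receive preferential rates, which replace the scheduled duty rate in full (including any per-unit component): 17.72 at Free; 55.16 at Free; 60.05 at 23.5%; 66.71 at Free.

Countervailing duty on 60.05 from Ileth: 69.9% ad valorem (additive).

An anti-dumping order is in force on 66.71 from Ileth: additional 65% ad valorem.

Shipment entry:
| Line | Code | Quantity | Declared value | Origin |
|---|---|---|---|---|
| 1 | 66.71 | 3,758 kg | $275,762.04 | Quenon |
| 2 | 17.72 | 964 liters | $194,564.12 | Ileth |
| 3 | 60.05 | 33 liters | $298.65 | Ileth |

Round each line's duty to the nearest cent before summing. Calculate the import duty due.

$4,442.74

Line 1 (66.71, Quenon, 3,758 kg, $275,762.04):
Base rate for 66.71 is 17.5%.
Origin Quenon qualifies under the Galia–Quenon agreement and 66.71 is covered: preferential rate Free applies instead.
The additional-duty order on 66.71 targets Ileth, not Quenon; it does not apply.
Duty = $275,762.04 × 0% = $0.00.
Line 2 (17.72, Ileth, 964 liters, $194,564.12):
Base rate for 17.72 is $4.31/liter.
17.72 has an FTA preferential rate, but origin Ileth is not Quenon; base rate stands.
Duty = 964 × $4.31 = $4,154.84.
Line 3 (60.05, Ileth, 33 liters, $298.65):
Base rate for 60.05 is 26.5%.
60.05 has an FTA preferential rate, but origin Ileth is not Quenon; base rate stands.
Additional duty on 60.05 from Ileth: +69.9%. Applied ad valorem rate: 26.5% + 69.9% = 96.4%.
Duty = $298.65 × 96.4% = $287.90.
Total = $0.00 + $4,154.84 + $287.90 = $4,442.74.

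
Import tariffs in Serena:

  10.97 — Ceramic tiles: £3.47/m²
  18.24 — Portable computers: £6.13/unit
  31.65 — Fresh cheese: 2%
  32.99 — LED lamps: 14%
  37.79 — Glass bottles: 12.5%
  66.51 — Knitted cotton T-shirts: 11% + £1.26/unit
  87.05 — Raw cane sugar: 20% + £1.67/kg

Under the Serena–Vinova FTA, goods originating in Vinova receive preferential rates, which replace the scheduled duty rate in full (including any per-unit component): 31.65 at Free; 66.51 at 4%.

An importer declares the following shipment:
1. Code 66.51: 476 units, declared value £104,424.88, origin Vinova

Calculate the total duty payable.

Line 1 (66.51, Vinova, 476 units, £104,424.88):
Base rate for 66.51 is 11% + £1.26/unit.
Origin Vinova qualifies under the Serena–Vinova agreement and 66.51 is covered: preferential rate 4% applies instead.
Duty = £104,424.88 × 4% = £4,177.00.

£4,177.00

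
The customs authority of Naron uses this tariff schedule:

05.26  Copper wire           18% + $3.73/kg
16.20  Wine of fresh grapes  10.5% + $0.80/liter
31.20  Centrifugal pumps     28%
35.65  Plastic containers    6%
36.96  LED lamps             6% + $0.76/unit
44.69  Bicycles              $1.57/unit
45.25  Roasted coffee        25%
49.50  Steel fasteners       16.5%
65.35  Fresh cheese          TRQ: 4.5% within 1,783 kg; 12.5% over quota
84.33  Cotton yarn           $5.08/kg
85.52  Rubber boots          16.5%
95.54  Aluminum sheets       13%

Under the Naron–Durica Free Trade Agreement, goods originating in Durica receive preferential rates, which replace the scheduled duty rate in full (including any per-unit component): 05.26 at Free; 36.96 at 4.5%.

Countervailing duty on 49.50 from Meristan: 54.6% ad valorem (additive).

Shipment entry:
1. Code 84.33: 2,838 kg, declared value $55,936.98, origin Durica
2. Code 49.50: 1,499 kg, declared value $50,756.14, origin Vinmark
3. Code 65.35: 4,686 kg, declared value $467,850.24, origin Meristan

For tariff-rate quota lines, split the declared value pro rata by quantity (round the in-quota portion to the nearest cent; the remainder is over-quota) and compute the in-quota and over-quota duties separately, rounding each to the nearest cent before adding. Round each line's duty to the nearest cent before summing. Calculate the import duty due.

Line 1 (84.33, Durica, 2,838 kg, $55,936.98):
Base rate for 84.33 is $5.08/kg.
Origin Durica is the FTA partner but 84.33 is not on the preference list; base rate stands.
Duty = 2,838 × $5.08 = $14,417.04.
Line 2 (49.50, Vinmark, 1,499 kg, $50,756.14):
Base rate for 49.50 is 16.5%.
The additional-duty order on 49.50 targets Meristan, not Vinmark; it does not apply.
Duty = $50,756.14 × 16.5% = $8,374.76.
Line 3 (65.35, Meristan, 4,686 kg, $467,850.24):
Code 65.35 is under a tariff-rate quota (threshold 1,783 kg). In-quota: 1,783 kg at 4.5%; over-quota: 2,903 kg at 12.5%.
Pro-rata value split: in-quota = $467,850.24 × 1,783/4,686 = $178,014.72; over-quota = $467,850.24 − $178,014.72 = $289,835.52.
In-quota duty = $178,014.72 × 4.5% = $8,010.66. Over-quota duty = $289,835.52 × 12.5% = $36,229.44.
Line duty = $8,010.66 + $36,229.44 = $44,240.10.
Total = $14,417.04 + $8,374.76 + $44,240.10 = $67,031.90.

$67,031.90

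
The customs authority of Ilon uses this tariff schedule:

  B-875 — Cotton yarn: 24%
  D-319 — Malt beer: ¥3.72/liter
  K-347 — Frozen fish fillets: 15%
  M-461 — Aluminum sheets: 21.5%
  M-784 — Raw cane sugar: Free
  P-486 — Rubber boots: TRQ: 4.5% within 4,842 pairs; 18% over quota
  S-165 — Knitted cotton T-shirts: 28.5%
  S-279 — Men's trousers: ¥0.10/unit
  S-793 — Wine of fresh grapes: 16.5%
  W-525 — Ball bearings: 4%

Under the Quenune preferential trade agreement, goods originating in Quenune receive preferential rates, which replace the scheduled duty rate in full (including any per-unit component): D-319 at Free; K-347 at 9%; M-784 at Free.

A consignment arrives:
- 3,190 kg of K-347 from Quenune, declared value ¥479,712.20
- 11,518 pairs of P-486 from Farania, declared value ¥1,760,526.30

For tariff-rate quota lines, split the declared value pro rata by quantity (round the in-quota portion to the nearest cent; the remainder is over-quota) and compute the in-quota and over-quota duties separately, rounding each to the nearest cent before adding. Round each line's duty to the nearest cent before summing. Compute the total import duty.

Line 1 (K-347, Quenune, 3,190 kg, ¥479,712.20):
Base rate for K-347 is 15%.
Origin Quenune qualifies under the Ilon–Quenune agreement and K-347 is covered: preferential rate 9% applies instead.
Duty = ¥479,712.20 × 9% = ¥43,174.10.
Line 2 (P-486, Farania, 11,518 pairs, ¥1,760,526.30):
Code P-486 is under a tariff-rate quota (threshold 4,842 pairs). In-quota: 4,842 pairs at 4.5%; over-quota: 6,676 pairs at 18%.
Pro-rata value split: in-quota = ¥1,760,526.30 × 4,842/11,518 = ¥740,099.70; over-quota = ¥1,760,526.30 − ¥740,099.70 = ¥1,020,426.60.
In-quota duty = ¥740,099.70 × 4.5% = ¥33,304.49. Over-quota duty = ¥1,020,426.60 × 18% = ¥183,676.79.
Line duty = ¥33,304.49 + ¥183,676.79 = ¥216,981.28.
Total = ¥43,174.10 + ¥216,981.28 = ¥260,155.38.

¥260,155.38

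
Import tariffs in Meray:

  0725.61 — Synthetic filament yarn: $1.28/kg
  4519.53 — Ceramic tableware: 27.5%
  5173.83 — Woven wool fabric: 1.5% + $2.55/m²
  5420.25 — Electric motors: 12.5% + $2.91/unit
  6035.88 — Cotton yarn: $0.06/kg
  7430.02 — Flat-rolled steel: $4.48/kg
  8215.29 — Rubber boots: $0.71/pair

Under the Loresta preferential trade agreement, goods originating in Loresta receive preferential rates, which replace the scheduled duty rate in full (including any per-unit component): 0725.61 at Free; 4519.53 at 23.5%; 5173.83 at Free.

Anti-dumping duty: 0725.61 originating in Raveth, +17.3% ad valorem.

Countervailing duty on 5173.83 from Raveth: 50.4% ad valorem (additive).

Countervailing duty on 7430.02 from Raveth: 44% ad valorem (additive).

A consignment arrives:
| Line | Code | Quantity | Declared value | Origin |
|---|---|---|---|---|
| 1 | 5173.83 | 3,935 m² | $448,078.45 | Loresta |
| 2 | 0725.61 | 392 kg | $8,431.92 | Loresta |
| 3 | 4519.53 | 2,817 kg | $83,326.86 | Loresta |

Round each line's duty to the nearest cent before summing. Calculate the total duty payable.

Line 1 (5173.83, Loresta, 3,935 m², $448,078.45):
Base rate for 5173.83 is 1.5% + $2.55/m².
Origin Loresta qualifies under the Meray–Loresta agreement and 5173.83 is covered: preferential rate Free applies instead.
The additional-duty order on 5173.83 targets Raveth, not Loresta; it does not apply.
Duty = $448,078.45 × 0% = $0.00.
Line 2 (0725.61, Loresta, 392 kg, $8,431.92):
Base rate for 0725.61 is $1.28/kg.
Origin Loresta qualifies under the Meray–Loresta agreement and 0725.61 is covered: preferential rate Free applies instead.
The additional-duty order on 0725.61 targets Raveth, not Loresta; it does not apply.
Duty = $8,431.92 × 0% = $0.00.
Line 3 (4519.53, Loresta, 2,817 kg, $83,326.86):
Base rate for 4519.53 is 27.5%.
Origin Loresta qualifies under the Meray–Loresta agreement and 4519.53 is covered: preferential rate 23.5% applies instead.
Duty = $83,326.86 × 23.5% = $19,581.81.
Total = $0.00 + $0.00 + $19,581.81 = $19,581.81.

$19,581.81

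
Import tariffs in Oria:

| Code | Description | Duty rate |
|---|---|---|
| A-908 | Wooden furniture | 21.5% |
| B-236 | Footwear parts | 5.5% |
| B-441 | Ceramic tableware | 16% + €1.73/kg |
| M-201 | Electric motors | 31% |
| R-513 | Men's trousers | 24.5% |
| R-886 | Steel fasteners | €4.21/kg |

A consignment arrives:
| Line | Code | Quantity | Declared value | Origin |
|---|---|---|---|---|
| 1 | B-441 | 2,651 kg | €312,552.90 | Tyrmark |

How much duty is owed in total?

€54,594.69

Line 1 (B-441, Tyrmark, 2,651 kg, €312,552.90):
Base rate for B-441 is 16% + €1.73/kg.
Duty = €312,552.90 × 16% + 2,651 × €1.73 = €54,594.69.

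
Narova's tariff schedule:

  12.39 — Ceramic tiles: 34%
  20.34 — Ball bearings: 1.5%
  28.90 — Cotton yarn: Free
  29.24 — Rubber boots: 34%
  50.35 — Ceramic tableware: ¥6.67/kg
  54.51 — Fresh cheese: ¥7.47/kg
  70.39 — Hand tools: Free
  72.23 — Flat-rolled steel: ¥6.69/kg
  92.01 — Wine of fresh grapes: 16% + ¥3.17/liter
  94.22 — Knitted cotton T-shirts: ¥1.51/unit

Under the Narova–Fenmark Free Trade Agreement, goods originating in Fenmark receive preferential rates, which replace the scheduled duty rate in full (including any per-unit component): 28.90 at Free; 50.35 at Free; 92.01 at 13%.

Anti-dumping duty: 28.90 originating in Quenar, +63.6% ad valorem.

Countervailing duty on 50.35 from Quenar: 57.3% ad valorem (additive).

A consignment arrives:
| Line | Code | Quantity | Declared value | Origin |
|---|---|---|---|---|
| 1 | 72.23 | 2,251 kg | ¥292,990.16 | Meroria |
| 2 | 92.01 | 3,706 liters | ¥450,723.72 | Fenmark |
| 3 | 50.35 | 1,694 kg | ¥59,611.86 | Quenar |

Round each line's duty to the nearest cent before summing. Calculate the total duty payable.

Line 1 (72.23, Meroria, 2,251 kg, ¥292,990.16):
Base rate for 72.23 is ¥6.69/kg.
Duty = 2,251 × ¥6.69 = ¥15,059.19.
Line 2 (92.01, Fenmark, 3,706 liters, ¥450,723.72):
Base rate for 92.01 is 16% + ¥3.17/liter.
Origin Fenmark qualifies under the Narova–Fenmark agreement and 92.01 is covered: preferential rate 13% applies instead.
Duty = ¥450,723.72 × 13% = ¥58,594.08.
Line 3 (50.35, Quenar, 1,694 kg, ¥59,611.86):
Base rate for 50.35 is ¥6.67/kg.
50.35 has an FTA preferential rate, but origin Quenar is not Fenmark; base rate stands.
Additional duty on 50.35 from Quenar: +57.3% ad valorem. Applied ad valorem rate = 57.3%.
Duty = ¥59,611.86 × 57.3% + 1,694 × ¥6.67 = ¥45,456.58.
Total = ¥15,059.19 + ¥58,594.08 + ¥45,456.58 = ¥119,109.85.

¥119,109.85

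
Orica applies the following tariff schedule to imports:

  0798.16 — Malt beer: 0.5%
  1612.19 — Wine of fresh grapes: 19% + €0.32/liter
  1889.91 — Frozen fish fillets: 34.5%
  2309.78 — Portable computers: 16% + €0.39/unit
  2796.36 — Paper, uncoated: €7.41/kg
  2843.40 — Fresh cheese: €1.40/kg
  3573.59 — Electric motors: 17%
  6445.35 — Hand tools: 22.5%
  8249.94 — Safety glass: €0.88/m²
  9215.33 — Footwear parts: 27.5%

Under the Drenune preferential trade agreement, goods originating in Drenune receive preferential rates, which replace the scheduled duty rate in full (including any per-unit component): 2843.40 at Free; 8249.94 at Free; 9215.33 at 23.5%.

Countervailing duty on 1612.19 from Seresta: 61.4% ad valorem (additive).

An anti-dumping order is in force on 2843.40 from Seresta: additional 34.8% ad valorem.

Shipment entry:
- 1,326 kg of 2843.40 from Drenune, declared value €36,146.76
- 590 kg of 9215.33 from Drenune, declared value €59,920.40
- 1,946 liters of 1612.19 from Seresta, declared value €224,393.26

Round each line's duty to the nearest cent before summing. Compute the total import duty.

€195,116.19

Line 1 (2843.40, Drenune, 1,326 kg, €36,146.76):
Base rate for 2843.40 is €1.40/kg.
Origin Drenune qualifies under the Orica–Drenune agreement and 2843.40 is covered: preferential rate Free applies instead.
The additional-duty order on 2843.40 targets Seresta, not Drenune; it does not apply.
Duty = €36,146.76 × 0% = €0.00.
Line 2 (9215.33, Drenune, 590 kg, €59,920.40):
Base rate for 9215.33 is 27.5%.
Origin Drenune qualifies under the Orica–Drenune agreement and 9215.33 is covered: preferential rate 23.5% applies instead.
Duty = €59,920.40 × 23.5% = €14,081.29.
Line 3 (1612.19, Seresta, 1,946 liters, €224,393.26):
Base rate for 1612.19 is 19% + €0.32/liter.
Additional duty on 1612.19 from Seresta: +61.4%. Applied ad valorem rate: 19% + 61.4% = 80.4%.
Duty = €224,393.26 × 80.4% + 1,946 × €0.32 = €181,034.90.
Total = €0.00 + €14,081.29 + €181,034.90 = €195,116.19.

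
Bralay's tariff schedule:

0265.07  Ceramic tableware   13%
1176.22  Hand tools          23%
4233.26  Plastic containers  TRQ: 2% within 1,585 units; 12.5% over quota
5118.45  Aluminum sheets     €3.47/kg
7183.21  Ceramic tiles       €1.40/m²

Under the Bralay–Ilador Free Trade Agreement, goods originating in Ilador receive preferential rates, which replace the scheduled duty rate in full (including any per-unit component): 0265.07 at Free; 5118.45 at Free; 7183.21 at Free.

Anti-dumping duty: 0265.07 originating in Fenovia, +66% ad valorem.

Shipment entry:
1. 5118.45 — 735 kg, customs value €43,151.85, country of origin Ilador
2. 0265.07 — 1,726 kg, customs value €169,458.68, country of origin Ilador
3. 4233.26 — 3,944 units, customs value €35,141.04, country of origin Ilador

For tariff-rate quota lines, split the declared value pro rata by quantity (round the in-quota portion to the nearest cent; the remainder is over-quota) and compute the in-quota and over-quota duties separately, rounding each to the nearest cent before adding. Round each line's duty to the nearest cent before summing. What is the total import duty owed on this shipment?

Line 1 (5118.45, Ilador, 735 kg, €43,151.85):
Base rate for 5118.45 is €3.47/kg.
Origin Ilador qualifies under the Bralay–Ilador agreement and 5118.45 is covered: preferential rate Free applies instead.
Duty = €43,151.85 × 0% = €0.00.
Line 2 (0265.07, Ilador, 1,726 kg, €169,458.68):
Base rate for 0265.07 is 13%.
Origin Ilador qualifies under the Bralay–Ilador agreement and 0265.07 is covered: preferential rate Free applies instead.
The additional-duty order on 0265.07 targets Fenovia, not Ilador; it does not apply.
Duty = €169,458.68 × 0% = €0.00.
Line 3 (4233.26, Ilador, 3,944 units, €35,141.04):
Code 4233.26 is under a tariff-rate quota (threshold 1,585 units). In-quota: 1,585 units at 2%; over-quota: 2,359 units at 12.5%.
Pro-rata value split: in-quota = €35,141.04 × 1,585/3,944 = €14,122.35; over-quota = €35,141.04 − €14,122.35 = €21,018.69.
In-quota duty = €14,122.35 × 2% = €282.45. Over-quota duty = €21,018.69 × 12.5% = €2,627.34.
Line duty = €282.45 + €2,627.34 = €2,909.79.
Total = €0.00 + €0.00 + €2,909.79 = €2,909.79.

€2,909.79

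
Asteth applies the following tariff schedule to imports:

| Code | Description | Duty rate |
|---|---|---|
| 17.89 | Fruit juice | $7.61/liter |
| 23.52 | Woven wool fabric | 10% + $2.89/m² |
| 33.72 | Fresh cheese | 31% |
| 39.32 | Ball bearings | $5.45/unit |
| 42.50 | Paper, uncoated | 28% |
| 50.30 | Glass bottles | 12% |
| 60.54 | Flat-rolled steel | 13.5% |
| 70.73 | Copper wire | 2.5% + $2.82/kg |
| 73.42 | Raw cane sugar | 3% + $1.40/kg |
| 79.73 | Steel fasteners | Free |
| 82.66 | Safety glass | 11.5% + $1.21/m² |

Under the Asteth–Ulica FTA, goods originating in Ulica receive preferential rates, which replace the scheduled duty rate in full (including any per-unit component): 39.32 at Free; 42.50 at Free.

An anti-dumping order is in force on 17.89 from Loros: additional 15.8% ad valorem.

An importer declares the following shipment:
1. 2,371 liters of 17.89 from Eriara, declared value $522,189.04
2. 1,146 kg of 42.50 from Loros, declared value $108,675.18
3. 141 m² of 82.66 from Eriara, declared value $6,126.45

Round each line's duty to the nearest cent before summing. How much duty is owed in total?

Line 1 (17.89, Eriara, 2,371 liters, $522,189.04):
Base rate for 17.89 is $7.61/liter.
The additional-duty order on 17.89 targets Loros, not Eriara; it does not apply.
Duty = 2,371 × $7.61 = $18,043.31.
Line 2 (42.50, Loros, 1,146 kg, $108,675.18):
Base rate for 42.50 is 28%.
42.50 has an FTA preferential rate, but origin Loros is not Ulica; base rate stands.
Duty = $108,675.18 × 28% = $30,429.05.
Line 3 (82.66, Eriara, 141 m², $6,126.45):
Base rate for 82.66 is 11.5% + $1.21/m².
Duty = $6,126.45 × 11.5% + 141 × $1.21 = $875.15.
Total = $18,043.31 + $30,429.05 + $875.15 = $49,347.51.

$49,347.51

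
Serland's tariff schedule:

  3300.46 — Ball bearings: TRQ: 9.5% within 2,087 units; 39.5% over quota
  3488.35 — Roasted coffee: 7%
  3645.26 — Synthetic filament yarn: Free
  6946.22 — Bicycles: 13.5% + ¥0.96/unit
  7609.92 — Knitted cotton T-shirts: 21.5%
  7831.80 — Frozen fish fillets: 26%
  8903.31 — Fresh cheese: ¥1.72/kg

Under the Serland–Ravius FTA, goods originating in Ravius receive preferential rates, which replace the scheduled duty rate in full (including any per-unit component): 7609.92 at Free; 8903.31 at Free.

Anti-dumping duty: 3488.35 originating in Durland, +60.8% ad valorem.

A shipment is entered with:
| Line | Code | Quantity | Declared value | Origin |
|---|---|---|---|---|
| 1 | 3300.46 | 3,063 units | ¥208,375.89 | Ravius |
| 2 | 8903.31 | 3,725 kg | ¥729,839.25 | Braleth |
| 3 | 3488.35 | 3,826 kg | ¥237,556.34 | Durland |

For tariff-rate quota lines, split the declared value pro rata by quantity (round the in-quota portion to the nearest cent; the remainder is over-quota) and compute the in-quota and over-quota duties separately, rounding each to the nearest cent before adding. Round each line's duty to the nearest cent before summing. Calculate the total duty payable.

¥207,185.10

Line 1 (3300.46, Ravius, 3,063 units, ¥208,375.89):
Code 3300.46 is under a tariff-rate quota (threshold 2,087 units). In-quota: 2,087 units at 9.5%; over-quota: 976 units at 39.5%.
Pro-rata value split: in-quota = ¥208,375.89 × 2,087/3,063 = ¥141,978.61; over-quota = ¥208,375.89 − ¥141,978.61 = ¥66,397.28.
In-quota duty = ¥141,978.61 × 9.5% = ¥13,487.97. Over-quota duty = ¥66,397.28 × 39.5% = ¥26,226.93.
Line duty = ¥13,487.97 + ¥26,226.93 = ¥39,714.90.
Line 2 (8903.31, Braleth, 3,725 kg, ¥729,839.25):
Base rate for 8903.31 is ¥1.72/kg.
8903.31 has an FTA preferential rate, but origin Braleth is not Ravius; base rate stands.
Duty = 3,725 × ¥1.72 = ¥6,407.00.
Line 3 (3488.35, Durland, 3,826 kg, ¥237,556.34):
Base rate for 3488.35 is 7%.
Additional duty on 3488.35 from Durland: +60.8%. Applied ad valorem rate: 7% + 60.8% = 67.8%.
Duty = ¥237,556.34 × 67.8% = ¥161,063.20.
Total = ¥39,714.90 + ¥6,407.00 + ¥161,063.20 = ¥207,185.10.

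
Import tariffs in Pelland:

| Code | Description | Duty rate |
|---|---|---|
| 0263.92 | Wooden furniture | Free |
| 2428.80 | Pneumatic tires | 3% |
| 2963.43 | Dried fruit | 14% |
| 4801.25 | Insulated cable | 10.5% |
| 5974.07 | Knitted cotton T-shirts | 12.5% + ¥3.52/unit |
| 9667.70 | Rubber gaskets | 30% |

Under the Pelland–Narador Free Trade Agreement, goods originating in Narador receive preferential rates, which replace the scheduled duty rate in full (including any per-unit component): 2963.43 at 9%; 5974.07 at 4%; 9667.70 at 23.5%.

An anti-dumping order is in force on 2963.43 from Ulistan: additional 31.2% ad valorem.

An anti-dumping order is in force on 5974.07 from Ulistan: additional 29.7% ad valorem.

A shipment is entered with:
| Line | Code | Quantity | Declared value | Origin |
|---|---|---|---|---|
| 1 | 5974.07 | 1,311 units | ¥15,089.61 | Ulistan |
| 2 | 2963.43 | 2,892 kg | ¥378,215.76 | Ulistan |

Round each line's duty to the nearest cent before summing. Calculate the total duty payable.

¥181,936.06

Line 1 (5974.07, Ulistan, 1,311 units, ¥15,089.61):
Base rate for 5974.07 is 12.5% + ¥3.52/unit.
5974.07 has an FTA preferential rate, but origin Ulistan is not Narador; base rate stands.
Additional duty on 5974.07 from Ulistan: +29.7%. Applied ad valorem rate: 12.5% + 29.7% = 42.2%.
Duty = ¥15,089.61 × 42.2% + 1,311 × ¥3.52 = ¥10,982.54.
Line 2 (2963.43, Ulistan, 2,892 kg, ¥378,215.76):
Base rate for 2963.43 is 14%.
2963.43 has an FTA preferential rate, but origin Ulistan is not Narador; base rate stands.
Additional duty on 2963.43 from Ulistan: +31.2%. Applied ad valorem rate: 14% + 31.2% = 45.2%.
Duty = ¥378,215.76 × 45.2% = ¥170,953.52.
Total = ¥10,982.54 + ¥170,953.52 = ¥181,936.06.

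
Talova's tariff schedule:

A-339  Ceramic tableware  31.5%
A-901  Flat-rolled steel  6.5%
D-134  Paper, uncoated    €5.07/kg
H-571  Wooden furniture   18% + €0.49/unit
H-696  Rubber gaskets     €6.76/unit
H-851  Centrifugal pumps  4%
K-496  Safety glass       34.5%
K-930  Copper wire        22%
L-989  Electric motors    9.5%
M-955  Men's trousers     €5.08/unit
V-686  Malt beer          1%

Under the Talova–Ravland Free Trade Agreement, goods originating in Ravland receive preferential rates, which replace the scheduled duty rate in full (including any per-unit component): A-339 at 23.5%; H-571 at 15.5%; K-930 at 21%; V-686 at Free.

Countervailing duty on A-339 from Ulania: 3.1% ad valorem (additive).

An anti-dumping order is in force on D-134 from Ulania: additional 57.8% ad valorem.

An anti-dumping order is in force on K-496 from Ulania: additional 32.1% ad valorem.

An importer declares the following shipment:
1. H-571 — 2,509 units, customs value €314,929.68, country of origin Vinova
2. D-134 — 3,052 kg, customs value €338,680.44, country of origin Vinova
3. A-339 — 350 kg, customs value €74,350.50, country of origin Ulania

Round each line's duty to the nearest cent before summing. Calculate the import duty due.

Line 1 (H-571, Vinova, 2,509 units, €314,929.68):
Base rate for H-571 is 18% + €0.49/unit.
H-571 has an FTA preferential rate, but origin Vinova is not Ravland; base rate stands.
Duty = €314,929.68 × 18% + 2,509 × €0.49 = €57,916.75.
Line 2 (D-134, Vinova, 3,052 kg, €338,680.44):
Base rate for D-134 is €5.07/kg.
The additional-duty order on D-134 targets Ulania, not Vinova; it does not apply.
Duty = 3,052 × €5.07 = €15,473.64.
Line 3 (A-339, Ulania, 350 kg, €74,350.50):
Base rate for A-339 is 31.5%.
A-339 has an FTA preferential rate, but origin Ulania is not Ravland; base rate stands.
Additional duty on A-339 from Ulania: +3.1%. Applied ad valorem rate: 31.5% + 3.1% = 34.6%.
Duty = €74,350.50 × 34.6% = €25,725.27.
Total = €57,916.75 + €15,473.64 + €25,725.27 = €99,115.66.

€99,115.66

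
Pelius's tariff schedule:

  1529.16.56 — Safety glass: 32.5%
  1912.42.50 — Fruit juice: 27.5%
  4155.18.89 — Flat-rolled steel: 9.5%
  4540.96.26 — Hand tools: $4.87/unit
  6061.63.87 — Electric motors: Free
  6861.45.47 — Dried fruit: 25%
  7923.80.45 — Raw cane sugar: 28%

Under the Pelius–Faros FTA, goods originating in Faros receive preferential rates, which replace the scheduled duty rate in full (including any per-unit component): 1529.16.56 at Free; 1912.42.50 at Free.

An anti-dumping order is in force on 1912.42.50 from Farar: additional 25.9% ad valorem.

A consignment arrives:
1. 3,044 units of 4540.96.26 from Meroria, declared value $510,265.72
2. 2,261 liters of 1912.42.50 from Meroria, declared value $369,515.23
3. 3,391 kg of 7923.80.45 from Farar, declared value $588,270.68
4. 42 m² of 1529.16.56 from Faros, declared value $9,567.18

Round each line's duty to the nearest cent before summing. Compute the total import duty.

Line 1 (4540.96.26, Meroria, 3,044 units, $510,265.72):
Base rate for 4540.96.26 is $4.87/unit.
Duty = 3,044 × $4.87 = $14,824.28.
Line 2 (1912.42.50, Meroria, 2,261 liters, $369,515.23):
Base rate for 1912.42.50 is 27.5%.
1912.42.50 has an FTA preferential rate, but origin Meroria is not Faros; base rate stands.
The additional-duty order on 1912.42.50 targets Farar, not Meroria; it does not apply.
Duty = $369,515.23 × 27.5% = $101,616.69.
Line 3 (7923.80.45, Farar, 3,391 kg, $588,270.68):
Base rate for 7923.80.45 is 28%.
Duty = $588,270.68 × 28% = $164,715.79.
Line 4 (1529.16.56, Faros, 42 m², $9,567.18):
Base rate for 1529.16.56 is 32.5%.
Origin Faros qualifies under the Pelius–Faros agreement and 1529.16.56 is covered: preferential rate Free applies instead.
Duty = $9,567.18 × 0% = $0.00.
Total = $14,824.28 + $101,616.69 + $164,715.79 + $0.00 = $281,156.76.

$281,156.76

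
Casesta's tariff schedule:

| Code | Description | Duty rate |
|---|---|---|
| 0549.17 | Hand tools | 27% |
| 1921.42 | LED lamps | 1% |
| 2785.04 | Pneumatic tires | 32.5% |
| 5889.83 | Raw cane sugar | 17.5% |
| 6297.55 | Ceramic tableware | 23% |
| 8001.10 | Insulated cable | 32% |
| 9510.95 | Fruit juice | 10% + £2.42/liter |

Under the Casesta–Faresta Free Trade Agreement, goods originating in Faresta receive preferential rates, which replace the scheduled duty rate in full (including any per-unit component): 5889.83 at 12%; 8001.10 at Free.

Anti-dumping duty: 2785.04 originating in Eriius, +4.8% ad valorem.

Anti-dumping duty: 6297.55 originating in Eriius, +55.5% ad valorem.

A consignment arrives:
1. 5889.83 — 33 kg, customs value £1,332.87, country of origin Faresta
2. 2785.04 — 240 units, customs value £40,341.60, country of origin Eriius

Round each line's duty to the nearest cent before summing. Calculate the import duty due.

Line 1 (5889.83, Faresta, 33 kg, £1,332.87):
Base rate for 5889.83 is 17.5%.
Origin Faresta qualifies under the Casesta–Faresta agreement and 5889.83 is covered: preferential rate 12% applies instead.
Duty = £1,332.87 × 12% = £159.94.
Line 2 (2785.04, Eriius, 240 units, £40,341.60):
Base rate for 2785.04 is 32.5%.
Additional duty on 2785.04 from Eriius: +4.8%. Applied ad valorem rate: 32.5% + 4.8% = 37.3%.
Duty = £40,341.60 × 37.3% = £15,047.42.
Total = £159.94 + £15,047.42 = £15,207.36.

£15,207.36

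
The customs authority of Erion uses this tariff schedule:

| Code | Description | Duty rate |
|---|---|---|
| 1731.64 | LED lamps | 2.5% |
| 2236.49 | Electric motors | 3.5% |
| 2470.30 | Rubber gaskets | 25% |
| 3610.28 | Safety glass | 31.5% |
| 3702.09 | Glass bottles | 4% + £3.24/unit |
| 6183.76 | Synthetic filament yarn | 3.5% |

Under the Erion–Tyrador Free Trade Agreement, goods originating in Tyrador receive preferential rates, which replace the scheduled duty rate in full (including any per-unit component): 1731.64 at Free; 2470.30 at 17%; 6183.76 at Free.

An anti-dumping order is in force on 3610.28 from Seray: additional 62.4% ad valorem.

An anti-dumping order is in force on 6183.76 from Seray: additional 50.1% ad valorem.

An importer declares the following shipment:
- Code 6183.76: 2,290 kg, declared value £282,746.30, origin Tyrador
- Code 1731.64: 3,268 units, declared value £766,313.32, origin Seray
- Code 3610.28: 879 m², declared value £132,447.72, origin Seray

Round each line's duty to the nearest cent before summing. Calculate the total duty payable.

Line 1 (6183.76, Tyrador, 2,290 kg, £282,746.30):
Base rate for 6183.76 is 3.5%.
Origin Tyrador qualifies under the Erion–Tyrador agreement and 6183.76 is covered: preferential rate Free applies instead.
The additional-duty order on 6183.76 targets Seray, not Tyrador; it does not apply.
Duty = £282,746.30 × 0% = £0.00.
Line 2 (1731.64, Seray, 3,268 units, £766,313.32):
Base rate for 1731.64 is 2.5%.
1731.64 has an FTA preferential rate, but origin Seray is not Tyrador; base rate stands.
Duty = £766,313.32 × 2.5% = £19,157.83.
Line 3 (3610.28, Seray, 879 m², £132,447.72):
Base rate for 3610.28 is 31.5%.
Additional duty on 3610.28 from Seray: +62.4%. Applied ad valorem rate: 31.5% + 62.4% = 93.9%.
Duty = £132,447.72 × 93.9% = £124,368.41.
Total = £0.00 + £19,157.83 + £124,368.41 = £143,526.24.

£143,526.24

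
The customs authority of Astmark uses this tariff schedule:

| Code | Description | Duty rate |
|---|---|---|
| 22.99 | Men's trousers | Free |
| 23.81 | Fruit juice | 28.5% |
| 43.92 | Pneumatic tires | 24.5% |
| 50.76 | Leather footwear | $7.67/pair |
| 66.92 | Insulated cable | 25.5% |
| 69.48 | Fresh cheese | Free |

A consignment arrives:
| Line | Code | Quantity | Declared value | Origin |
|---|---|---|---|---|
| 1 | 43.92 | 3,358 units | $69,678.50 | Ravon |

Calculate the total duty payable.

Line 1 (43.92, Ravon, 3,358 units, $69,678.50):
Base rate for 43.92 is 24.5%.
Duty = $69,678.50 × 24.5% = $17,071.23.

$17,071.23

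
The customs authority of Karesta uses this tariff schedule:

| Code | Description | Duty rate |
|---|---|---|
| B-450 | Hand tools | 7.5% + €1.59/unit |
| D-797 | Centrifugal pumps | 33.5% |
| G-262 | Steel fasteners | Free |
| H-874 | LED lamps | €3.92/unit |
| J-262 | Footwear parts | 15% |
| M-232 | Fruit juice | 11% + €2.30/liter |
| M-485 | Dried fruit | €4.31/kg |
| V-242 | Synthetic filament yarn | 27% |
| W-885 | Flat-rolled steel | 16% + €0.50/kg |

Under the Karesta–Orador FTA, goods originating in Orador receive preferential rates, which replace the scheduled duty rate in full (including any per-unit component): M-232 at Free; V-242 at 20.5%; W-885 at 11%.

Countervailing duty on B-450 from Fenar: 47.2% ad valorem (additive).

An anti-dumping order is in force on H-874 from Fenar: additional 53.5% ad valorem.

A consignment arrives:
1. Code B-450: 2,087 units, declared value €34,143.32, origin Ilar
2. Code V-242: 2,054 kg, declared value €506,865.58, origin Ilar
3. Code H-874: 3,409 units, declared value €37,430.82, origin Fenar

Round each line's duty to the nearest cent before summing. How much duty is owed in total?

Line 1 (B-450, Ilar, 2,087 units, €34,143.32):
Base rate for B-450 is 7.5% + €1.59/unit.
The additional-duty order on B-450 targets Fenar, not Ilar; it does not apply.
Duty = €34,143.32 × 7.5% + 2,087 × €1.59 = €5,879.08.
Line 2 (V-242, Ilar, 2,054 kg, €506,865.58):
Base rate for V-242 is 27%.
V-242 has an FTA preferential rate, but origin Ilar is not Orador; base rate stands.
Duty = €506,865.58 × 27% = €136,853.71.
Line 3 (H-874, Fenar, 3,409 units, €37,430.82):
Base rate for H-874 is €3.92/unit.
Additional duty on H-874 from Fenar: +53.5% ad valorem. Applied ad valorem rate = 53.5%.
Duty = €37,430.82 × 53.5% + 3,409 × €3.92 = €33,388.77.
Total = €5,879.08 + €136,853.71 + €33,388.77 = €176,121.56.

€176,121.56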